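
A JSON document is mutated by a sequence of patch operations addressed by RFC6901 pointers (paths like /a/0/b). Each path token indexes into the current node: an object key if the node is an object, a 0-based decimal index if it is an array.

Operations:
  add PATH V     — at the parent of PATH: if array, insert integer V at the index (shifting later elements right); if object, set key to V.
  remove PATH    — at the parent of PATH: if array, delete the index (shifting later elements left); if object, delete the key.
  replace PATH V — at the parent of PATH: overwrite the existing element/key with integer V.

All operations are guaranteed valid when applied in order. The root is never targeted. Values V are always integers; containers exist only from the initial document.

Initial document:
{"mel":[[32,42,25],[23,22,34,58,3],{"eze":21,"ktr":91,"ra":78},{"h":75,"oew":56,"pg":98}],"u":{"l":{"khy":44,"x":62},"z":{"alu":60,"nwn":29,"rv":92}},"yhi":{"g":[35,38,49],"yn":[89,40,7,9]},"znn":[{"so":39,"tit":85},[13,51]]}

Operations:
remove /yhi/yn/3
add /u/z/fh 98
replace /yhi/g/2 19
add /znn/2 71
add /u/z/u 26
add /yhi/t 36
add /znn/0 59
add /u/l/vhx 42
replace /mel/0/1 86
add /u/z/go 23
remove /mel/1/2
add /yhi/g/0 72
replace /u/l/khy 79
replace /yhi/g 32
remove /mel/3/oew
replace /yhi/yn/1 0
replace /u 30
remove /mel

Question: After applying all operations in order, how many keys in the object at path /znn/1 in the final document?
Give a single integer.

After op 1 (remove /yhi/yn/3): {"mel":[[32,42,25],[23,22,34,58,3],{"eze":21,"ktr":91,"ra":78},{"h":75,"oew":56,"pg":98}],"u":{"l":{"khy":44,"x":62},"z":{"alu":60,"nwn":29,"rv":92}},"yhi":{"g":[35,38,49],"yn":[89,40,7]},"znn":[{"so":39,"tit":85},[13,51]]}
After op 2 (add /u/z/fh 98): {"mel":[[32,42,25],[23,22,34,58,3],{"eze":21,"ktr":91,"ra":78},{"h":75,"oew":56,"pg":98}],"u":{"l":{"khy":44,"x":62},"z":{"alu":60,"fh":98,"nwn":29,"rv":92}},"yhi":{"g":[35,38,49],"yn":[89,40,7]},"znn":[{"so":39,"tit":85},[13,51]]}
After op 3 (replace /yhi/g/2 19): {"mel":[[32,42,25],[23,22,34,58,3],{"eze":21,"ktr":91,"ra":78},{"h":75,"oew":56,"pg":98}],"u":{"l":{"khy":44,"x":62},"z":{"alu":60,"fh":98,"nwn":29,"rv":92}},"yhi":{"g":[35,38,19],"yn":[89,40,7]},"znn":[{"so":39,"tit":85},[13,51]]}
After op 4 (add /znn/2 71): {"mel":[[32,42,25],[23,22,34,58,3],{"eze":21,"ktr":91,"ra":78},{"h":75,"oew":56,"pg":98}],"u":{"l":{"khy":44,"x":62},"z":{"alu":60,"fh":98,"nwn":29,"rv":92}},"yhi":{"g":[35,38,19],"yn":[89,40,7]},"znn":[{"so":39,"tit":85},[13,51],71]}
After op 5 (add /u/z/u 26): {"mel":[[32,42,25],[23,22,34,58,3],{"eze":21,"ktr":91,"ra":78},{"h":75,"oew":56,"pg":98}],"u":{"l":{"khy":44,"x":62},"z":{"alu":60,"fh":98,"nwn":29,"rv":92,"u":26}},"yhi":{"g":[35,38,19],"yn":[89,40,7]},"znn":[{"so":39,"tit":85},[13,51],71]}
After op 6 (add /yhi/t 36): {"mel":[[32,42,25],[23,22,34,58,3],{"eze":21,"ktr":91,"ra":78},{"h":75,"oew":56,"pg":98}],"u":{"l":{"khy":44,"x":62},"z":{"alu":60,"fh":98,"nwn":29,"rv":92,"u":26}},"yhi":{"g":[35,38,19],"t":36,"yn":[89,40,7]},"znn":[{"so":39,"tit":85},[13,51],71]}
After op 7 (add /znn/0 59): {"mel":[[32,42,25],[23,22,34,58,3],{"eze":21,"ktr":91,"ra":78},{"h":75,"oew":56,"pg":98}],"u":{"l":{"khy":44,"x":62},"z":{"alu":60,"fh":98,"nwn":29,"rv":92,"u":26}},"yhi":{"g":[35,38,19],"t":36,"yn":[89,40,7]},"znn":[59,{"so":39,"tit":85},[13,51],71]}
After op 8 (add /u/l/vhx 42): {"mel":[[32,42,25],[23,22,34,58,3],{"eze":21,"ktr":91,"ra":78},{"h":75,"oew":56,"pg":98}],"u":{"l":{"khy":44,"vhx":42,"x":62},"z":{"alu":60,"fh":98,"nwn":29,"rv":92,"u":26}},"yhi":{"g":[35,38,19],"t":36,"yn":[89,40,7]},"znn":[59,{"so":39,"tit":85},[13,51],71]}
After op 9 (replace /mel/0/1 86): {"mel":[[32,86,25],[23,22,34,58,3],{"eze":21,"ktr":91,"ra":78},{"h":75,"oew":56,"pg":98}],"u":{"l":{"khy":44,"vhx":42,"x":62},"z":{"alu":60,"fh":98,"nwn":29,"rv":92,"u":26}},"yhi":{"g":[35,38,19],"t":36,"yn":[89,40,7]},"znn":[59,{"so":39,"tit":85},[13,51],71]}
After op 10 (add /u/z/go 23): {"mel":[[32,86,25],[23,22,34,58,3],{"eze":21,"ktr":91,"ra":78},{"h":75,"oew":56,"pg":98}],"u":{"l":{"khy":44,"vhx":42,"x":62},"z":{"alu":60,"fh":98,"go":23,"nwn":29,"rv":92,"u":26}},"yhi":{"g":[35,38,19],"t":36,"yn":[89,40,7]},"znn":[59,{"so":39,"tit":85},[13,51],71]}
After op 11 (remove /mel/1/2): {"mel":[[32,86,25],[23,22,58,3],{"eze":21,"ktr":91,"ra":78},{"h":75,"oew":56,"pg":98}],"u":{"l":{"khy":44,"vhx":42,"x":62},"z":{"alu":60,"fh":98,"go":23,"nwn":29,"rv":92,"u":26}},"yhi":{"g":[35,38,19],"t":36,"yn":[89,40,7]},"znn":[59,{"so":39,"tit":85},[13,51],71]}
After op 12 (add /yhi/g/0 72): {"mel":[[32,86,25],[23,22,58,3],{"eze":21,"ktr":91,"ra":78},{"h":75,"oew":56,"pg":98}],"u":{"l":{"khy":44,"vhx":42,"x":62},"z":{"alu":60,"fh":98,"go":23,"nwn":29,"rv":92,"u":26}},"yhi":{"g":[72,35,38,19],"t":36,"yn":[89,40,7]},"znn":[59,{"so":39,"tit":85},[13,51],71]}
After op 13 (replace /u/l/khy 79): {"mel":[[32,86,25],[23,22,58,3],{"eze":21,"ktr":91,"ra":78},{"h":75,"oew":56,"pg":98}],"u":{"l":{"khy":79,"vhx":42,"x":62},"z":{"alu":60,"fh":98,"go":23,"nwn":29,"rv":92,"u":26}},"yhi":{"g":[72,35,38,19],"t":36,"yn":[89,40,7]},"znn":[59,{"so":39,"tit":85},[13,51],71]}
After op 14 (replace /yhi/g 32): {"mel":[[32,86,25],[23,22,58,3],{"eze":21,"ktr":91,"ra":78},{"h":75,"oew":56,"pg":98}],"u":{"l":{"khy":79,"vhx":42,"x":62},"z":{"alu":60,"fh":98,"go":23,"nwn":29,"rv":92,"u":26}},"yhi":{"g":32,"t":36,"yn":[89,40,7]},"znn":[59,{"so":39,"tit":85},[13,51],71]}
After op 15 (remove /mel/3/oew): {"mel":[[32,86,25],[23,22,58,3],{"eze":21,"ktr":91,"ra":78},{"h":75,"pg":98}],"u":{"l":{"khy":79,"vhx":42,"x":62},"z":{"alu":60,"fh":98,"go":23,"nwn":29,"rv":92,"u":26}},"yhi":{"g":32,"t":36,"yn":[89,40,7]},"znn":[59,{"so":39,"tit":85},[13,51],71]}
After op 16 (replace /yhi/yn/1 0): {"mel":[[32,86,25],[23,22,58,3],{"eze":21,"ktr":91,"ra":78},{"h":75,"pg":98}],"u":{"l":{"khy":79,"vhx":42,"x":62},"z":{"alu":60,"fh":98,"go":23,"nwn":29,"rv":92,"u":26}},"yhi":{"g":32,"t":36,"yn":[89,0,7]},"znn":[59,{"so":39,"tit":85},[13,51],71]}
After op 17 (replace /u 30): {"mel":[[32,86,25],[23,22,58,3],{"eze":21,"ktr":91,"ra":78},{"h":75,"pg":98}],"u":30,"yhi":{"g":32,"t":36,"yn":[89,0,7]},"znn":[59,{"so":39,"tit":85},[13,51],71]}
After op 18 (remove /mel): {"u":30,"yhi":{"g":32,"t":36,"yn":[89,0,7]},"znn":[59,{"so":39,"tit":85},[13,51],71]}
Size at path /znn/1: 2

Answer: 2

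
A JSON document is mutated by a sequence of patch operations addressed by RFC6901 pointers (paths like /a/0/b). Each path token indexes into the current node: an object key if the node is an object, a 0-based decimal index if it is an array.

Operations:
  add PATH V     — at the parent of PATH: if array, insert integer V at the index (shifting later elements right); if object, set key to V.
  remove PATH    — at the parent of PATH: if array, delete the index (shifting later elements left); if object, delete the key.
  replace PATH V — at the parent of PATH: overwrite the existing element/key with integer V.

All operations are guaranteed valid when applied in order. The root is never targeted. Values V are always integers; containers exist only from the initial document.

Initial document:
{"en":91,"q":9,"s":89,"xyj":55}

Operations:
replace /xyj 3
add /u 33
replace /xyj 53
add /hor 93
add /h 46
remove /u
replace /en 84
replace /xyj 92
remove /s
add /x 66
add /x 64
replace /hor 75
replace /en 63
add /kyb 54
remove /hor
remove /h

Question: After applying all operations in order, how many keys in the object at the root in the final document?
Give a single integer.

Answer: 5

Derivation:
After op 1 (replace /xyj 3): {"en":91,"q":9,"s":89,"xyj":3}
After op 2 (add /u 33): {"en":91,"q":9,"s":89,"u":33,"xyj":3}
After op 3 (replace /xyj 53): {"en":91,"q":9,"s":89,"u":33,"xyj":53}
After op 4 (add /hor 93): {"en":91,"hor":93,"q":9,"s":89,"u":33,"xyj":53}
After op 5 (add /h 46): {"en":91,"h":46,"hor":93,"q":9,"s":89,"u":33,"xyj":53}
After op 6 (remove /u): {"en":91,"h":46,"hor":93,"q":9,"s":89,"xyj":53}
After op 7 (replace /en 84): {"en":84,"h":46,"hor":93,"q":9,"s":89,"xyj":53}
After op 8 (replace /xyj 92): {"en":84,"h":46,"hor":93,"q":9,"s":89,"xyj":92}
After op 9 (remove /s): {"en":84,"h":46,"hor":93,"q":9,"xyj":92}
After op 10 (add /x 66): {"en":84,"h":46,"hor":93,"q":9,"x":66,"xyj":92}
After op 11 (add /x 64): {"en":84,"h":46,"hor":93,"q":9,"x":64,"xyj":92}
After op 12 (replace /hor 75): {"en":84,"h":46,"hor":75,"q":9,"x":64,"xyj":92}
After op 13 (replace /en 63): {"en":63,"h":46,"hor":75,"q":9,"x":64,"xyj":92}
After op 14 (add /kyb 54): {"en":63,"h":46,"hor":75,"kyb":54,"q":9,"x":64,"xyj":92}
After op 15 (remove /hor): {"en":63,"h":46,"kyb":54,"q":9,"x":64,"xyj":92}
After op 16 (remove /h): {"en":63,"kyb":54,"q":9,"x":64,"xyj":92}
Size at the root: 5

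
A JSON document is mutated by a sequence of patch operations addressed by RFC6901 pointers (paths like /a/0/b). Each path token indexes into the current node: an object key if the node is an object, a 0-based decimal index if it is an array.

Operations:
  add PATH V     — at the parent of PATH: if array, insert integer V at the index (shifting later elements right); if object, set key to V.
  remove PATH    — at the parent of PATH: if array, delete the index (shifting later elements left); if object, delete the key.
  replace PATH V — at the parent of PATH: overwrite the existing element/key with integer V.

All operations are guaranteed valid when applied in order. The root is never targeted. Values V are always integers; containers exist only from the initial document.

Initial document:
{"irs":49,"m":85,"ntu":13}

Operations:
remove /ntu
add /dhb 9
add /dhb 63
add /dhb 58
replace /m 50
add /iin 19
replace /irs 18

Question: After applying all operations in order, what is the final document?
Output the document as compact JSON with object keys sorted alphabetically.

After op 1 (remove /ntu): {"irs":49,"m":85}
After op 2 (add /dhb 9): {"dhb":9,"irs":49,"m":85}
After op 3 (add /dhb 63): {"dhb":63,"irs":49,"m":85}
After op 4 (add /dhb 58): {"dhb":58,"irs":49,"m":85}
After op 5 (replace /m 50): {"dhb":58,"irs":49,"m":50}
After op 6 (add /iin 19): {"dhb":58,"iin":19,"irs":49,"m":50}
After op 7 (replace /irs 18): {"dhb":58,"iin":19,"irs":18,"m":50}

Answer: {"dhb":58,"iin":19,"irs":18,"m":50}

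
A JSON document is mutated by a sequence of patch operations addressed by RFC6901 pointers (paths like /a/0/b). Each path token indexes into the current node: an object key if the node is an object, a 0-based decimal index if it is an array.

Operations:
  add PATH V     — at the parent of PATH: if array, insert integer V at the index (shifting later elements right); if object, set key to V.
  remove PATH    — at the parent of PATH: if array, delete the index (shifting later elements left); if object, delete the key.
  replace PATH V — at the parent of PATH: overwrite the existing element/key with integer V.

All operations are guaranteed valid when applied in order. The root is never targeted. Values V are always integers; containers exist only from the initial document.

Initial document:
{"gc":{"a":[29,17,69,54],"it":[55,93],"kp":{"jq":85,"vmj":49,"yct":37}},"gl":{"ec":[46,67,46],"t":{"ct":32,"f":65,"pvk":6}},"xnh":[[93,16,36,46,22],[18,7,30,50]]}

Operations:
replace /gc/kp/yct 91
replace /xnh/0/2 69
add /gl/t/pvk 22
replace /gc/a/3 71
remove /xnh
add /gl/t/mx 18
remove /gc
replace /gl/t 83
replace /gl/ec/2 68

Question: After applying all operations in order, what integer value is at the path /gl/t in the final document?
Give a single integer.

After op 1 (replace /gc/kp/yct 91): {"gc":{"a":[29,17,69,54],"it":[55,93],"kp":{"jq":85,"vmj":49,"yct":91}},"gl":{"ec":[46,67,46],"t":{"ct":32,"f":65,"pvk":6}},"xnh":[[93,16,36,46,22],[18,7,30,50]]}
After op 2 (replace /xnh/0/2 69): {"gc":{"a":[29,17,69,54],"it":[55,93],"kp":{"jq":85,"vmj":49,"yct":91}},"gl":{"ec":[46,67,46],"t":{"ct":32,"f":65,"pvk":6}},"xnh":[[93,16,69,46,22],[18,7,30,50]]}
After op 3 (add /gl/t/pvk 22): {"gc":{"a":[29,17,69,54],"it":[55,93],"kp":{"jq":85,"vmj":49,"yct":91}},"gl":{"ec":[46,67,46],"t":{"ct":32,"f":65,"pvk":22}},"xnh":[[93,16,69,46,22],[18,7,30,50]]}
After op 4 (replace /gc/a/3 71): {"gc":{"a":[29,17,69,71],"it":[55,93],"kp":{"jq":85,"vmj":49,"yct":91}},"gl":{"ec":[46,67,46],"t":{"ct":32,"f":65,"pvk":22}},"xnh":[[93,16,69,46,22],[18,7,30,50]]}
After op 5 (remove /xnh): {"gc":{"a":[29,17,69,71],"it":[55,93],"kp":{"jq":85,"vmj":49,"yct":91}},"gl":{"ec":[46,67,46],"t":{"ct":32,"f":65,"pvk":22}}}
After op 6 (add /gl/t/mx 18): {"gc":{"a":[29,17,69,71],"it":[55,93],"kp":{"jq":85,"vmj":49,"yct":91}},"gl":{"ec":[46,67,46],"t":{"ct":32,"f":65,"mx":18,"pvk":22}}}
After op 7 (remove /gc): {"gl":{"ec":[46,67,46],"t":{"ct":32,"f":65,"mx":18,"pvk":22}}}
After op 8 (replace /gl/t 83): {"gl":{"ec":[46,67,46],"t":83}}
After op 9 (replace /gl/ec/2 68): {"gl":{"ec":[46,67,68],"t":83}}
Value at /gl/t: 83

Answer: 83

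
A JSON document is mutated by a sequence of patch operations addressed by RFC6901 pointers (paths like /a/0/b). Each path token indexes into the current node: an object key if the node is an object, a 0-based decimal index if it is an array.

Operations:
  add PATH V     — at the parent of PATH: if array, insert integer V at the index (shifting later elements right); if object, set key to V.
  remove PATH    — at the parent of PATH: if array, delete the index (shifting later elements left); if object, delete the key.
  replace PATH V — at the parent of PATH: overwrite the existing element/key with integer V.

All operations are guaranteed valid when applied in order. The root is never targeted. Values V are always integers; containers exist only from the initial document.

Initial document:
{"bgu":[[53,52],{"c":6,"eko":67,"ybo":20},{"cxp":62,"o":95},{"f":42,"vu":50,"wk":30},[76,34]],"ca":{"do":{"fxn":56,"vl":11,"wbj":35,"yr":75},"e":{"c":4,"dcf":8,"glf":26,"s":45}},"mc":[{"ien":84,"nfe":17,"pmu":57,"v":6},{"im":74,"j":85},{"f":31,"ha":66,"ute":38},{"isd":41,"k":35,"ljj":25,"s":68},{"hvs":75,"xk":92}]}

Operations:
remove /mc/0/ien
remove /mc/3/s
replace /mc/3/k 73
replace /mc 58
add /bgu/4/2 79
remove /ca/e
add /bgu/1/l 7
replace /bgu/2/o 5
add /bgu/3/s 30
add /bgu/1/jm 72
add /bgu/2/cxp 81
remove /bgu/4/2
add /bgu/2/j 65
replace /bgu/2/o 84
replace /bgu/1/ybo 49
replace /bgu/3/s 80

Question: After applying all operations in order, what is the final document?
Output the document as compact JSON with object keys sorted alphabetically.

After op 1 (remove /mc/0/ien): {"bgu":[[53,52],{"c":6,"eko":67,"ybo":20},{"cxp":62,"o":95},{"f":42,"vu":50,"wk":30},[76,34]],"ca":{"do":{"fxn":56,"vl":11,"wbj":35,"yr":75},"e":{"c":4,"dcf":8,"glf":26,"s":45}},"mc":[{"nfe":17,"pmu":57,"v":6},{"im":74,"j":85},{"f":31,"ha":66,"ute":38},{"isd":41,"k":35,"ljj":25,"s":68},{"hvs":75,"xk":92}]}
After op 2 (remove /mc/3/s): {"bgu":[[53,52],{"c":6,"eko":67,"ybo":20},{"cxp":62,"o":95},{"f":42,"vu":50,"wk":30},[76,34]],"ca":{"do":{"fxn":56,"vl":11,"wbj":35,"yr":75},"e":{"c":4,"dcf":8,"glf":26,"s":45}},"mc":[{"nfe":17,"pmu":57,"v":6},{"im":74,"j":85},{"f":31,"ha":66,"ute":38},{"isd":41,"k":35,"ljj":25},{"hvs":75,"xk":92}]}
After op 3 (replace /mc/3/k 73): {"bgu":[[53,52],{"c":6,"eko":67,"ybo":20},{"cxp":62,"o":95},{"f":42,"vu":50,"wk":30},[76,34]],"ca":{"do":{"fxn":56,"vl":11,"wbj":35,"yr":75},"e":{"c":4,"dcf":8,"glf":26,"s":45}},"mc":[{"nfe":17,"pmu":57,"v":6},{"im":74,"j":85},{"f":31,"ha":66,"ute":38},{"isd":41,"k":73,"ljj":25},{"hvs":75,"xk":92}]}
After op 4 (replace /mc 58): {"bgu":[[53,52],{"c":6,"eko":67,"ybo":20},{"cxp":62,"o":95},{"f":42,"vu":50,"wk":30},[76,34]],"ca":{"do":{"fxn":56,"vl":11,"wbj":35,"yr":75},"e":{"c":4,"dcf":8,"glf":26,"s":45}},"mc":58}
After op 5 (add /bgu/4/2 79): {"bgu":[[53,52],{"c":6,"eko":67,"ybo":20},{"cxp":62,"o":95},{"f":42,"vu":50,"wk":30},[76,34,79]],"ca":{"do":{"fxn":56,"vl":11,"wbj":35,"yr":75},"e":{"c":4,"dcf":8,"glf":26,"s":45}},"mc":58}
After op 6 (remove /ca/e): {"bgu":[[53,52],{"c":6,"eko":67,"ybo":20},{"cxp":62,"o":95},{"f":42,"vu":50,"wk":30},[76,34,79]],"ca":{"do":{"fxn":56,"vl":11,"wbj":35,"yr":75}},"mc":58}
After op 7 (add /bgu/1/l 7): {"bgu":[[53,52],{"c":6,"eko":67,"l":7,"ybo":20},{"cxp":62,"o":95},{"f":42,"vu":50,"wk":30},[76,34,79]],"ca":{"do":{"fxn":56,"vl":11,"wbj":35,"yr":75}},"mc":58}
After op 8 (replace /bgu/2/o 5): {"bgu":[[53,52],{"c":6,"eko":67,"l":7,"ybo":20},{"cxp":62,"o":5},{"f":42,"vu":50,"wk":30},[76,34,79]],"ca":{"do":{"fxn":56,"vl":11,"wbj":35,"yr":75}},"mc":58}
After op 9 (add /bgu/3/s 30): {"bgu":[[53,52],{"c":6,"eko":67,"l":7,"ybo":20},{"cxp":62,"o":5},{"f":42,"s":30,"vu":50,"wk":30},[76,34,79]],"ca":{"do":{"fxn":56,"vl":11,"wbj":35,"yr":75}},"mc":58}
After op 10 (add /bgu/1/jm 72): {"bgu":[[53,52],{"c":6,"eko":67,"jm":72,"l":7,"ybo":20},{"cxp":62,"o":5},{"f":42,"s":30,"vu":50,"wk":30},[76,34,79]],"ca":{"do":{"fxn":56,"vl":11,"wbj":35,"yr":75}},"mc":58}
After op 11 (add /bgu/2/cxp 81): {"bgu":[[53,52],{"c":6,"eko":67,"jm":72,"l":7,"ybo":20},{"cxp":81,"o":5},{"f":42,"s":30,"vu":50,"wk":30},[76,34,79]],"ca":{"do":{"fxn":56,"vl":11,"wbj":35,"yr":75}},"mc":58}
After op 12 (remove /bgu/4/2): {"bgu":[[53,52],{"c":6,"eko":67,"jm":72,"l":7,"ybo":20},{"cxp":81,"o":5},{"f":42,"s":30,"vu":50,"wk":30},[76,34]],"ca":{"do":{"fxn":56,"vl":11,"wbj":35,"yr":75}},"mc":58}
After op 13 (add /bgu/2/j 65): {"bgu":[[53,52],{"c":6,"eko":67,"jm":72,"l":7,"ybo":20},{"cxp":81,"j":65,"o":5},{"f":42,"s":30,"vu":50,"wk":30},[76,34]],"ca":{"do":{"fxn":56,"vl":11,"wbj":35,"yr":75}},"mc":58}
After op 14 (replace /bgu/2/o 84): {"bgu":[[53,52],{"c":6,"eko":67,"jm":72,"l":7,"ybo":20},{"cxp":81,"j":65,"o":84},{"f":42,"s":30,"vu":50,"wk":30},[76,34]],"ca":{"do":{"fxn":56,"vl":11,"wbj":35,"yr":75}},"mc":58}
After op 15 (replace /bgu/1/ybo 49): {"bgu":[[53,52],{"c":6,"eko":67,"jm":72,"l":7,"ybo":49},{"cxp":81,"j":65,"o":84},{"f":42,"s":30,"vu":50,"wk":30},[76,34]],"ca":{"do":{"fxn":56,"vl":11,"wbj":35,"yr":75}},"mc":58}
After op 16 (replace /bgu/3/s 80): {"bgu":[[53,52],{"c":6,"eko":67,"jm":72,"l":7,"ybo":49},{"cxp":81,"j":65,"o":84},{"f":42,"s":80,"vu":50,"wk":30},[76,34]],"ca":{"do":{"fxn":56,"vl":11,"wbj":35,"yr":75}},"mc":58}

Answer: {"bgu":[[53,52],{"c":6,"eko":67,"jm":72,"l":7,"ybo":49},{"cxp":81,"j":65,"o":84},{"f":42,"s":80,"vu":50,"wk":30},[76,34]],"ca":{"do":{"fxn":56,"vl":11,"wbj":35,"yr":75}},"mc":58}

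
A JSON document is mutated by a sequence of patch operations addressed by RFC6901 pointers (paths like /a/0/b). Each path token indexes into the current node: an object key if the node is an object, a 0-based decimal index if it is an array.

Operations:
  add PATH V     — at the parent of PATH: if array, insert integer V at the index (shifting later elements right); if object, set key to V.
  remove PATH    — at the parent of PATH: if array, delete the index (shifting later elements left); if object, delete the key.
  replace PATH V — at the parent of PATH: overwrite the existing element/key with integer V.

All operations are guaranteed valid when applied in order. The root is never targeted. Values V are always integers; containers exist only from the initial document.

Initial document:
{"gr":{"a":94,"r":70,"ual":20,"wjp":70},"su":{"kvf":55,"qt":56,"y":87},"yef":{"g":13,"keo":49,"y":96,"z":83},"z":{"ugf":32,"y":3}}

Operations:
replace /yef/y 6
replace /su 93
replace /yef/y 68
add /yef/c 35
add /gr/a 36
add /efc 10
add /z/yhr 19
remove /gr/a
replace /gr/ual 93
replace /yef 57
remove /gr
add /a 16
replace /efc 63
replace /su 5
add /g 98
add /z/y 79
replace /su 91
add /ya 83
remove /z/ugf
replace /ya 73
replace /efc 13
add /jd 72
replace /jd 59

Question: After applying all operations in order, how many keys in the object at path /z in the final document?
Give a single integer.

Answer: 2

Derivation:
After op 1 (replace /yef/y 6): {"gr":{"a":94,"r":70,"ual":20,"wjp":70},"su":{"kvf":55,"qt":56,"y":87},"yef":{"g":13,"keo":49,"y":6,"z":83},"z":{"ugf":32,"y":3}}
After op 2 (replace /su 93): {"gr":{"a":94,"r":70,"ual":20,"wjp":70},"su":93,"yef":{"g":13,"keo":49,"y":6,"z":83},"z":{"ugf":32,"y":3}}
After op 3 (replace /yef/y 68): {"gr":{"a":94,"r":70,"ual":20,"wjp":70},"su":93,"yef":{"g":13,"keo":49,"y":68,"z":83},"z":{"ugf":32,"y":3}}
After op 4 (add /yef/c 35): {"gr":{"a":94,"r":70,"ual":20,"wjp":70},"su":93,"yef":{"c":35,"g":13,"keo":49,"y":68,"z":83},"z":{"ugf":32,"y":3}}
After op 5 (add /gr/a 36): {"gr":{"a":36,"r":70,"ual":20,"wjp":70},"su":93,"yef":{"c":35,"g":13,"keo":49,"y":68,"z":83},"z":{"ugf":32,"y":3}}
After op 6 (add /efc 10): {"efc":10,"gr":{"a":36,"r":70,"ual":20,"wjp":70},"su":93,"yef":{"c":35,"g":13,"keo":49,"y":68,"z":83},"z":{"ugf":32,"y":3}}
After op 7 (add /z/yhr 19): {"efc":10,"gr":{"a":36,"r":70,"ual":20,"wjp":70},"su":93,"yef":{"c":35,"g":13,"keo":49,"y":68,"z":83},"z":{"ugf":32,"y":3,"yhr":19}}
After op 8 (remove /gr/a): {"efc":10,"gr":{"r":70,"ual":20,"wjp":70},"su":93,"yef":{"c":35,"g":13,"keo":49,"y":68,"z":83},"z":{"ugf":32,"y":3,"yhr":19}}
After op 9 (replace /gr/ual 93): {"efc":10,"gr":{"r":70,"ual":93,"wjp":70},"su":93,"yef":{"c":35,"g":13,"keo":49,"y":68,"z":83},"z":{"ugf":32,"y":3,"yhr":19}}
After op 10 (replace /yef 57): {"efc":10,"gr":{"r":70,"ual":93,"wjp":70},"su":93,"yef":57,"z":{"ugf":32,"y":3,"yhr":19}}
After op 11 (remove /gr): {"efc":10,"su":93,"yef":57,"z":{"ugf":32,"y":3,"yhr":19}}
After op 12 (add /a 16): {"a":16,"efc":10,"su":93,"yef":57,"z":{"ugf":32,"y":3,"yhr":19}}
After op 13 (replace /efc 63): {"a":16,"efc":63,"su":93,"yef":57,"z":{"ugf":32,"y":3,"yhr":19}}
After op 14 (replace /su 5): {"a":16,"efc":63,"su":5,"yef":57,"z":{"ugf":32,"y":3,"yhr":19}}
After op 15 (add /g 98): {"a":16,"efc":63,"g":98,"su":5,"yef":57,"z":{"ugf":32,"y":3,"yhr":19}}
After op 16 (add /z/y 79): {"a":16,"efc":63,"g":98,"su":5,"yef":57,"z":{"ugf":32,"y":79,"yhr":19}}
After op 17 (replace /su 91): {"a":16,"efc":63,"g":98,"su":91,"yef":57,"z":{"ugf":32,"y":79,"yhr":19}}
After op 18 (add /ya 83): {"a":16,"efc":63,"g":98,"su":91,"ya":83,"yef":57,"z":{"ugf":32,"y":79,"yhr":19}}
After op 19 (remove /z/ugf): {"a":16,"efc":63,"g":98,"su":91,"ya":83,"yef":57,"z":{"y":79,"yhr":19}}
After op 20 (replace /ya 73): {"a":16,"efc":63,"g":98,"su":91,"ya":73,"yef":57,"z":{"y":79,"yhr":19}}
After op 21 (replace /efc 13): {"a":16,"efc":13,"g":98,"su":91,"ya":73,"yef":57,"z":{"y":79,"yhr":19}}
After op 22 (add /jd 72): {"a":16,"efc":13,"g":98,"jd":72,"su":91,"ya":73,"yef":57,"z":{"y":79,"yhr":19}}
After op 23 (replace /jd 59): {"a":16,"efc":13,"g":98,"jd":59,"su":91,"ya":73,"yef":57,"z":{"y":79,"yhr":19}}
Size at path /z: 2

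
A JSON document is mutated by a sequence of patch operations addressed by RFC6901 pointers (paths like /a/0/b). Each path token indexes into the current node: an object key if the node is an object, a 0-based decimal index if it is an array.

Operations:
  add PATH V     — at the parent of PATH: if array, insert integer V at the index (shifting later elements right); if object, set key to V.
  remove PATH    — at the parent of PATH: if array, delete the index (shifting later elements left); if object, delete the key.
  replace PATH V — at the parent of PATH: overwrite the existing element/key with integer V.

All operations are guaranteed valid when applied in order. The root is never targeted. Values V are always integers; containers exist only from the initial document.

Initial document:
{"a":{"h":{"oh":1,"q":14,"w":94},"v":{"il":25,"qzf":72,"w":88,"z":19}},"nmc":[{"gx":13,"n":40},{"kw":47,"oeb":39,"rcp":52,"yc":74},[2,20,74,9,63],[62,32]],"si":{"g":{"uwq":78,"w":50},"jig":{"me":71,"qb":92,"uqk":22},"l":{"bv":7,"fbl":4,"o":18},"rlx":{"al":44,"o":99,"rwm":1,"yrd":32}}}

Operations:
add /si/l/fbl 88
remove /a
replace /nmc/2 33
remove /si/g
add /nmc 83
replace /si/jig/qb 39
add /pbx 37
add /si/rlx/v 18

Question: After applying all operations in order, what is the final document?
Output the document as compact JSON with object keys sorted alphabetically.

Answer: {"nmc":83,"pbx":37,"si":{"jig":{"me":71,"qb":39,"uqk":22},"l":{"bv":7,"fbl":88,"o":18},"rlx":{"al":44,"o":99,"rwm":1,"v":18,"yrd":32}}}

Derivation:
After op 1 (add /si/l/fbl 88): {"a":{"h":{"oh":1,"q":14,"w":94},"v":{"il":25,"qzf":72,"w":88,"z":19}},"nmc":[{"gx":13,"n":40},{"kw":47,"oeb":39,"rcp":52,"yc":74},[2,20,74,9,63],[62,32]],"si":{"g":{"uwq":78,"w":50},"jig":{"me":71,"qb":92,"uqk":22},"l":{"bv":7,"fbl":88,"o":18},"rlx":{"al":44,"o":99,"rwm":1,"yrd":32}}}
After op 2 (remove /a): {"nmc":[{"gx":13,"n":40},{"kw":47,"oeb":39,"rcp":52,"yc":74},[2,20,74,9,63],[62,32]],"si":{"g":{"uwq":78,"w":50},"jig":{"me":71,"qb":92,"uqk":22},"l":{"bv":7,"fbl":88,"o":18},"rlx":{"al":44,"o":99,"rwm":1,"yrd":32}}}
After op 3 (replace /nmc/2 33): {"nmc":[{"gx":13,"n":40},{"kw":47,"oeb":39,"rcp":52,"yc":74},33,[62,32]],"si":{"g":{"uwq":78,"w":50},"jig":{"me":71,"qb":92,"uqk":22},"l":{"bv":7,"fbl":88,"o":18},"rlx":{"al":44,"o":99,"rwm":1,"yrd":32}}}
After op 4 (remove /si/g): {"nmc":[{"gx":13,"n":40},{"kw":47,"oeb":39,"rcp":52,"yc":74},33,[62,32]],"si":{"jig":{"me":71,"qb":92,"uqk":22},"l":{"bv":7,"fbl":88,"o":18},"rlx":{"al":44,"o":99,"rwm":1,"yrd":32}}}
After op 5 (add /nmc 83): {"nmc":83,"si":{"jig":{"me":71,"qb":92,"uqk":22},"l":{"bv":7,"fbl":88,"o":18},"rlx":{"al":44,"o":99,"rwm":1,"yrd":32}}}
After op 6 (replace /si/jig/qb 39): {"nmc":83,"si":{"jig":{"me":71,"qb":39,"uqk":22},"l":{"bv":7,"fbl":88,"o":18},"rlx":{"al":44,"o":99,"rwm":1,"yrd":32}}}
After op 7 (add /pbx 37): {"nmc":83,"pbx":37,"si":{"jig":{"me":71,"qb":39,"uqk":22},"l":{"bv":7,"fbl":88,"o":18},"rlx":{"al":44,"o":99,"rwm":1,"yrd":32}}}
After op 8 (add /si/rlx/v 18): {"nmc":83,"pbx":37,"si":{"jig":{"me":71,"qb":39,"uqk":22},"l":{"bv":7,"fbl":88,"o":18},"rlx":{"al":44,"o":99,"rwm":1,"v":18,"yrd":32}}}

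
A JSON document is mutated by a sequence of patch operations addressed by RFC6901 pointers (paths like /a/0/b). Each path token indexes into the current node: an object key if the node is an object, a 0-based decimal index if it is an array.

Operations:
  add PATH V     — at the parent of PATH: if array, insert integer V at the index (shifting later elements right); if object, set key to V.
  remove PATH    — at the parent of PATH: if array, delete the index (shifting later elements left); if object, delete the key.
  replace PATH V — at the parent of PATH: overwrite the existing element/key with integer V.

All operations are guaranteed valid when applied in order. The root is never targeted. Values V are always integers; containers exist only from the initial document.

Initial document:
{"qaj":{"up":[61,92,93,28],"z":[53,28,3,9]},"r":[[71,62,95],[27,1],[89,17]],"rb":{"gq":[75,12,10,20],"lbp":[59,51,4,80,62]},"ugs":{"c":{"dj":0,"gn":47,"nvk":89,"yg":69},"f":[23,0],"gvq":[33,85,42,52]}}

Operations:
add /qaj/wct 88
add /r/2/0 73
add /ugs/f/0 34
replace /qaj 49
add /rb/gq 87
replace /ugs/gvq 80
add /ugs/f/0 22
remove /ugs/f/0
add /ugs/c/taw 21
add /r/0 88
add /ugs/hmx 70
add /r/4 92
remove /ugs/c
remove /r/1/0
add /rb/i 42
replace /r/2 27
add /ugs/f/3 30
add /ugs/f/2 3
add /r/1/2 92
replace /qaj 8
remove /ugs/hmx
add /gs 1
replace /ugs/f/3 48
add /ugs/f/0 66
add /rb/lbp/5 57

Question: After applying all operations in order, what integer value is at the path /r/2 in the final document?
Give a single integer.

After op 1 (add /qaj/wct 88): {"qaj":{"up":[61,92,93,28],"wct":88,"z":[53,28,3,9]},"r":[[71,62,95],[27,1],[89,17]],"rb":{"gq":[75,12,10,20],"lbp":[59,51,4,80,62]},"ugs":{"c":{"dj":0,"gn":47,"nvk":89,"yg":69},"f":[23,0],"gvq":[33,85,42,52]}}
After op 2 (add /r/2/0 73): {"qaj":{"up":[61,92,93,28],"wct":88,"z":[53,28,3,9]},"r":[[71,62,95],[27,1],[73,89,17]],"rb":{"gq":[75,12,10,20],"lbp":[59,51,4,80,62]},"ugs":{"c":{"dj":0,"gn":47,"nvk":89,"yg":69},"f":[23,0],"gvq":[33,85,42,52]}}
After op 3 (add /ugs/f/0 34): {"qaj":{"up":[61,92,93,28],"wct":88,"z":[53,28,3,9]},"r":[[71,62,95],[27,1],[73,89,17]],"rb":{"gq":[75,12,10,20],"lbp":[59,51,4,80,62]},"ugs":{"c":{"dj":0,"gn":47,"nvk":89,"yg":69},"f":[34,23,0],"gvq":[33,85,42,52]}}
After op 4 (replace /qaj 49): {"qaj":49,"r":[[71,62,95],[27,1],[73,89,17]],"rb":{"gq":[75,12,10,20],"lbp":[59,51,4,80,62]},"ugs":{"c":{"dj":0,"gn":47,"nvk":89,"yg":69},"f":[34,23,0],"gvq":[33,85,42,52]}}
After op 5 (add /rb/gq 87): {"qaj":49,"r":[[71,62,95],[27,1],[73,89,17]],"rb":{"gq":87,"lbp":[59,51,4,80,62]},"ugs":{"c":{"dj":0,"gn":47,"nvk":89,"yg":69},"f":[34,23,0],"gvq":[33,85,42,52]}}
After op 6 (replace /ugs/gvq 80): {"qaj":49,"r":[[71,62,95],[27,1],[73,89,17]],"rb":{"gq":87,"lbp":[59,51,4,80,62]},"ugs":{"c":{"dj":0,"gn":47,"nvk":89,"yg":69},"f":[34,23,0],"gvq":80}}
After op 7 (add /ugs/f/0 22): {"qaj":49,"r":[[71,62,95],[27,1],[73,89,17]],"rb":{"gq":87,"lbp":[59,51,4,80,62]},"ugs":{"c":{"dj":0,"gn":47,"nvk":89,"yg":69},"f":[22,34,23,0],"gvq":80}}
After op 8 (remove /ugs/f/0): {"qaj":49,"r":[[71,62,95],[27,1],[73,89,17]],"rb":{"gq":87,"lbp":[59,51,4,80,62]},"ugs":{"c":{"dj":0,"gn":47,"nvk":89,"yg":69},"f":[34,23,0],"gvq":80}}
After op 9 (add /ugs/c/taw 21): {"qaj":49,"r":[[71,62,95],[27,1],[73,89,17]],"rb":{"gq":87,"lbp":[59,51,4,80,62]},"ugs":{"c":{"dj":0,"gn":47,"nvk":89,"taw":21,"yg":69},"f":[34,23,0],"gvq":80}}
After op 10 (add /r/0 88): {"qaj":49,"r":[88,[71,62,95],[27,1],[73,89,17]],"rb":{"gq":87,"lbp":[59,51,4,80,62]},"ugs":{"c":{"dj":0,"gn":47,"nvk":89,"taw":21,"yg":69},"f":[34,23,0],"gvq":80}}
After op 11 (add /ugs/hmx 70): {"qaj":49,"r":[88,[71,62,95],[27,1],[73,89,17]],"rb":{"gq":87,"lbp":[59,51,4,80,62]},"ugs":{"c":{"dj":0,"gn":47,"nvk":89,"taw":21,"yg":69},"f":[34,23,0],"gvq":80,"hmx":70}}
After op 12 (add /r/4 92): {"qaj":49,"r":[88,[71,62,95],[27,1],[73,89,17],92],"rb":{"gq":87,"lbp":[59,51,4,80,62]},"ugs":{"c":{"dj":0,"gn":47,"nvk":89,"taw":21,"yg":69},"f":[34,23,0],"gvq":80,"hmx":70}}
After op 13 (remove /ugs/c): {"qaj":49,"r":[88,[71,62,95],[27,1],[73,89,17],92],"rb":{"gq":87,"lbp":[59,51,4,80,62]},"ugs":{"f":[34,23,0],"gvq":80,"hmx":70}}
After op 14 (remove /r/1/0): {"qaj":49,"r":[88,[62,95],[27,1],[73,89,17],92],"rb":{"gq":87,"lbp":[59,51,4,80,62]},"ugs":{"f":[34,23,0],"gvq":80,"hmx":70}}
After op 15 (add /rb/i 42): {"qaj":49,"r":[88,[62,95],[27,1],[73,89,17],92],"rb":{"gq":87,"i":42,"lbp":[59,51,4,80,62]},"ugs":{"f":[34,23,0],"gvq":80,"hmx":70}}
After op 16 (replace /r/2 27): {"qaj":49,"r":[88,[62,95],27,[73,89,17],92],"rb":{"gq":87,"i":42,"lbp":[59,51,4,80,62]},"ugs":{"f":[34,23,0],"gvq":80,"hmx":70}}
After op 17 (add /ugs/f/3 30): {"qaj":49,"r":[88,[62,95],27,[73,89,17],92],"rb":{"gq":87,"i":42,"lbp":[59,51,4,80,62]},"ugs":{"f":[34,23,0,30],"gvq":80,"hmx":70}}
After op 18 (add /ugs/f/2 3): {"qaj":49,"r":[88,[62,95],27,[73,89,17],92],"rb":{"gq":87,"i":42,"lbp":[59,51,4,80,62]},"ugs":{"f":[34,23,3,0,30],"gvq":80,"hmx":70}}
After op 19 (add /r/1/2 92): {"qaj":49,"r":[88,[62,95,92],27,[73,89,17],92],"rb":{"gq":87,"i":42,"lbp":[59,51,4,80,62]},"ugs":{"f":[34,23,3,0,30],"gvq":80,"hmx":70}}
After op 20 (replace /qaj 8): {"qaj":8,"r":[88,[62,95,92],27,[73,89,17],92],"rb":{"gq":87,"i":42,"lbp":[59,51,4,80,62]},"ugs":{"f":[34,23,3,0,30],"gvq":80,"hmx":70}}
After op 21 (remove /ugs/hmx): {"qaj":8,"r":[88,[62,95,92],27,[73,89,17],92],"rb":{"gq":87,"i":42,"lbp":[59,51,4,80,62]},"ugs":{"f":[34,23,3,0,30],"gvq":80}}
After op 22 (add /gs 1): {"gs":1,"qaj":8,"r":[88,[62,95,92],27,[73,89,17],92],"rb":{"gq":87,"i":42,"lbp":[59,51,4,80,62]},"ugs":{"f":[34,23,3,0,30],"gvq":80}}
After op 23 (replace /ugs/f/3 48): {"gs":1,"qaj":8,"r":[88,[62,95,92],27,[73,89,17],92],"rb":{"gq":87,"i":42,"lbp":[59,51,4,80,62]},"ugs":{"f":[34,23,3,48,30],"gvq":80}}
After op 24 (add /ugs/f/0 66): {"gs":1,"qaj":8,"r":[88,[62,95,92],27,[73,89,17],92],"rb":{"gq":87,"i":42,"lbp":[59,51,4,80,62]},"ugs":{"f":[66,34,23,3,48,30],"gvq":80}}
After op 25 (add /rb/lbp/5 57): {"gs":1,"qaj":8,"r":[88,[62,95,92],27,[73,89,17],92],"rb":{"gq":87,"i":42,"lbp":[59,51,4,80,62,57]},"ugs":{"f":[66,34,23,3,48,30],"gvq":80}}
Value at /r/2: 27

Answer: 27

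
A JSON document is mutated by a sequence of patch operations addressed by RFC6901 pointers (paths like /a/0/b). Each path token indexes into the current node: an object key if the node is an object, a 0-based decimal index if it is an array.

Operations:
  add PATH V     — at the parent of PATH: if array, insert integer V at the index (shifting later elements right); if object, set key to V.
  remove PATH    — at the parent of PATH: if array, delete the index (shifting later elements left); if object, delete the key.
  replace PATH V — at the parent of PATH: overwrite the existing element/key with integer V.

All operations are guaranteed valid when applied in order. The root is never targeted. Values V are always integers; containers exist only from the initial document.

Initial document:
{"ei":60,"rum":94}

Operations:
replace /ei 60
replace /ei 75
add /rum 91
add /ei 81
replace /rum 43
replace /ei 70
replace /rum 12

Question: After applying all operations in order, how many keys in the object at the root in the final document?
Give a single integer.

Answer: 2

Derivation:
After op 1 (replace /ei 60): {"ei":60,"rum":94}
After op 2 (replace /ei 75): {"ei":75,"rum":94}
After op 3 (add /rum 91): {"ei":75,"rum":91}
After op 4 (add /ei 81): {"ei":81,"rum":91}
After op 5 (replace /rum 43): {"ei":81,"rum":43}
After op 6 (replace /ei 70): {"ei":70,"rum":43}
After op 7 (replace /rum 12): {"ei":70,"rum":12}
Size at the root: 2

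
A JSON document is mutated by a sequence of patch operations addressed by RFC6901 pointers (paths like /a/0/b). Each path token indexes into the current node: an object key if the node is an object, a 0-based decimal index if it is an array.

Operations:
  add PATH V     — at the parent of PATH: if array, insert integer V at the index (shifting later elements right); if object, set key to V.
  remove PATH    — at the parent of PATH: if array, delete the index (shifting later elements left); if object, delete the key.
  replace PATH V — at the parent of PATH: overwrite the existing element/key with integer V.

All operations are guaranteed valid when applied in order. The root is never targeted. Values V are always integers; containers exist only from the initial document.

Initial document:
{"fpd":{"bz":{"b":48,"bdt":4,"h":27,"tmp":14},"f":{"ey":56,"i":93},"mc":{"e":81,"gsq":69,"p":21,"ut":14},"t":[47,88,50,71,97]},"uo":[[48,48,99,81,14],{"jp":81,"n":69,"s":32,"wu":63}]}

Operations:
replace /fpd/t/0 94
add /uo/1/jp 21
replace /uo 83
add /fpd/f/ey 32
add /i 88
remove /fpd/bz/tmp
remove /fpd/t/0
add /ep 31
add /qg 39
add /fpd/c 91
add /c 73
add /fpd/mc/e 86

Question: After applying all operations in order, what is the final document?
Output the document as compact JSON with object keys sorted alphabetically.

Answer: {"c":73,"ep":31,"fpd":{"bz":{"b":48,"bdt":4,"h":27},"c":91,"f":{"ey":32,"i":93},"mc":{"e":86,"gsq":69,"p":21,"ut":14},"t":[88,50,71,97]},"i":88,"qg":39,"uo":83}

Derivation:
After op 1 (replace /fpd/t/0 94): {"fpd":{"bz":{"b":48,"bdt":4,"h":27,"tmp":14},"f":{"ey":56,"i":93},"mc":{"e":81,"gsq":69,"p":21,"ut":14},"t":[94,88,50,71,97]},"uo":[[48,48,99,81,14],{"jp":81,"n":69,"s":32,"wu":63}]}
After op 2 (add /uo/1/jp 21): {"fpd":{"bz":{"b":48,"bdt":4,"h":27,"tmp":14},"f":{"ey":56,"i":93},"mc":{"e":81,"gsq":69,"p":21,"ut":14},"t":[94,88,50,71,97]},"uo":[[48,48,99,81,14],{"jp":21,"n":69,"s":32,"wu":63}]}
After op 3 (replace /uo 83): {"fpd":{"bz":{"b":48,"bdt":4,"h":27,"tmp":14},"f":{"ey":56,"i":93},"mc":{"e":81,"gsq":69,"p":21,"ut":14},"t":[94,88,50,71,97]},"uo":83}
After op 4 (add /fpd/f/ey 32): {"fpd":{"bz":{"b":48,"bdt":4,"h":27,"tmp":14},"f":{"ey":32,"i":93},"mc":{"e":81,"gsq":69,"p":21,"ut":14},"t":[94,88,50,71,97]},"uo":83}
After op 5 (add /i 88): {"fpd":{"bz":{"b":48,"bdt":4,"h":27,"tmp":14},"f":{"ey":32,"i":93},"mc":{"e":81,"gsq":69,"p":21,"ut":14},"t":[94,88,50,71,97]},"i":88,"uo":83}
After op 6 (remove /fpd/bz/tmp): {"fpd":{"bz":{"b":48,"bdt":4,"h":27},"f":{"ey":32,"i":93},"mc":{"e":81,"gsq":69,"p":21,"ut":14},"t":[94,88,50,71,97]},"i":88,"uo":83}
After op 7 (remove /fpd/t/0): {"fpd":{"bz":{"b":48,"bdt":4,"h":27},"f":{"ey":32,"i":93},"mc":{"e":81,"gsq":69,"p":21,"ut":14},"t":[88,50,71,97]},"i":88,"uo":83}
After op 8 (add /ep 31): {"ep":31,"fpd":{"bz":{"b":48,"bdt":4,"h":27},"f":{"ey":32,"i":93},"mc":{"e":81,"gsq":69,"p":21,"ut":14},"t":[88,50,71,97]},"i":88,"uo":83}
After op 9 (add /qg 39): {"ep":31,"fpd":{"bz":{"b":48,"bdt":4,"h":27},"f":{"ey":32,"i":93},"mc":{"e":81,"gsq":69,"p":21,"ut":14},"t":[88,50,71,97]},"i":88,"qg":39,"uo":83}
After op 10 (add /fpd/c 91): {"ep":31,"fpd":{"bz":{"b":48,"bdt":4,"h":27},"c":91,"f":{"ey":32,"i":93},"mc":{"e":81,"gsq":69,"p":21,"ut":14},"t":[88,50,71,97]},"i":88,"qg":39,"uo":83}
After op 11 (add /c 73): {"c":73,"ep":31,"fpd":{"bz":{"b":48,"bdt":4,"h":27},"c":91,"f":{"ey":32,"i":93},"mc":{"e":81,"gsq":69,"p":21,"ut":14},"t":[88,50,71,97]},"i":88,"qg":39,"uo":83}
After op 12 (add /fpd/mc/e 86): {"c":73,"ep":31,"fpd":{"bz":{"b":48,"bdt":4,"h":27},"c":91,"f":{"ey":32,"i":93},"mc":{"e":86,"gsq":69,"p":21,"ut":14},"t":[88,50,71,97]},"i":88,"qg":39,"uo":83}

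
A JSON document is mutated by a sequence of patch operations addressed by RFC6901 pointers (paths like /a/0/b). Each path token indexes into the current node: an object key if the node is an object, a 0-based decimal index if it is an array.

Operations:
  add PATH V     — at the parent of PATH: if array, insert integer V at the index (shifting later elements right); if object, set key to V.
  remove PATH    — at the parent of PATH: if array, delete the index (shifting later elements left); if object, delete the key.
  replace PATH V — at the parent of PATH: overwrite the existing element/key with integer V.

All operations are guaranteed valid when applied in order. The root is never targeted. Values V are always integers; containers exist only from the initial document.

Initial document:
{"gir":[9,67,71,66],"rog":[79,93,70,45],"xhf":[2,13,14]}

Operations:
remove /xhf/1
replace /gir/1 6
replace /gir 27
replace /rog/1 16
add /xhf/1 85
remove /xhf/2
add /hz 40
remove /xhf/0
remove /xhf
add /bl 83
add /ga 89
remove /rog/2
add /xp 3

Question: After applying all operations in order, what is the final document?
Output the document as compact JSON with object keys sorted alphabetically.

After op 1 (remove /xhf/1): {"gir":[9,67,71,66],"rog":[79,93,70,45],"xhf":[2,14]}
After op 2 (replace /gir/1 6): {"gir":[9,6,71,66],"rog":[79,93,70,45],"xhf":[2,14]}
After op 3 (replace /gir 27): {"gir":27,"rog":[79,93,70,45],"xhf":[2,14]}
After op 4 (replace /rog/1 16): {"gir":27,"rog":[79,16,70,45],"xhf":[2,14]}
After op 5 (add /xhf/1 85): {"gir":27,"rog":[79,16,70,45],"xhf":[2,85,14]}
After op 6 (remove /xhf/2): {"gir":27,"rog":[79,16,70,45],"xhf":[2,85]}
After op 7 (add /hz 40): {"gir":27,"hz":40,"rog":[79,16,70,45],"xhf":[2,85]}
After op 8 (remove /xhf/0): {"gir":27,"hz":40,"rog":[79,16,70,45],"xhf":[85]}
After op 9 (remove /xhf): {"gir":27,"hz":40,"rog":[79,16,70,45]}
After op 10 (add /bl 83): {"bl":83,"gir":27,"hz":40,"rog":[79,16,70,45]}
After op 11 (add /ga 89): {"bl":83,"ga":89,"gir":27,"hz":40,"rog":[79,16,70,45]}
After op 12 (remove /rog/2): {"bl":83,"ga":89,"gir":27,"hz":40,"rog":[79,16,45]}
After op 13 (add /xp 3): {"bl":83,"ga":89,"gir":27,"hz":40,"rog":[79,16,45],"xp":3}

Answer: {"bl":83,"ga":89,"gir":27,"hz":40,"rog":[79,16,45],"xp":3}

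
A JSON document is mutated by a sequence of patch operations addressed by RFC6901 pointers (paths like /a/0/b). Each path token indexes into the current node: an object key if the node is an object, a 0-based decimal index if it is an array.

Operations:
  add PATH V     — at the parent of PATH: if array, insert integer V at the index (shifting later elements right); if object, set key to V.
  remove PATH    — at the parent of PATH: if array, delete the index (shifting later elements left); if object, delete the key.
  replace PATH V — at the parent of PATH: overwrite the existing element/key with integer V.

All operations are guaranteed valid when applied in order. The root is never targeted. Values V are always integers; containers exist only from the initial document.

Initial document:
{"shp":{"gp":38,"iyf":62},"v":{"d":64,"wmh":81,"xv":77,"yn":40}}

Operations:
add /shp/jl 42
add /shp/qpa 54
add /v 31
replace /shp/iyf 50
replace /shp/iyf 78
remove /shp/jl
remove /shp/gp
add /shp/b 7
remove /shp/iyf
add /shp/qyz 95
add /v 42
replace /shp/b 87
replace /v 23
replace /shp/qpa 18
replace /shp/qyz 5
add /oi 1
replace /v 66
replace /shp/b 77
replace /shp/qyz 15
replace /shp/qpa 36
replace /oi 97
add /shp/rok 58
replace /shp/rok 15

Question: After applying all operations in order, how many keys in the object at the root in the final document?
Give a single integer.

After op 1 (add /shp/jl 42): {"shp":{"gp":38,"iyf":62,"jl":42},"v":{"d":64,"wmh":81,"xv":77,"yn":40}}
After op 2 (add /shp/qpa 54): {"shp":{"gp":38,"iyf":62,"jl":42,"qpa":54},"v":{"d":64,"wmh":81,"xv":77,"yn":40}}
After op 3 (add /v 31): {"shp":{"gp":38,"iyf":62,"jl":42,"qpa":54},"v":31}
After op 4 (replace /shp/iyf 50): {"shp":{"gp":38,"iyf":50,"jl":42,"qpa":54},"v":31}
After op 5 (replace /shp/iyf 78): {"shp":{"gp":38,"iyf":78,"jl":42,"qpa":54},"v":31}
After op 6 (remove /shp/jl): {"shp":{"gp":38,"iyf":78,"qpa":54},"v":31}
After op 7 (remove /shp/gp): {"shp":{"iyf":78,"qpa":54},"v":31}
After op 8 (add /shp/b 7): {"shp":{"b":7,"iyf":78,"qpa":54},"v":31}
After op 9 (remove /shp/iyf): {"shp":{"b":7,"qpa":54},"v":31}
After op 10 (add /shp/qyz 95): {"shp":{"b":7,"qpa":54,"qyz":95},"v":31}
After op 11 (add /v 42): {"shp":{"b":7,"qpa":54,"qyz":95},"v":42}
After op 12 (replace /shp/b 87): {"shp":{"b":87,"qpa":54,"qyz":95},"v":42}
After op 13 (replace /v 23): {"shp":{"b":87,"qpa":54,"qyz":95},"v":23}
After op 14 (replace /shp/qpa 18): {"shp":{"b":87,"qpa":18,"qyz":95},"v":23}
After op 15 (replace /shp/qyz 5): {"shp":{"b":87,"qpa":18,"qyz":5},"v":23}
After op 16 (add /oi 1): {"oi":1,"shp":{"b":87,"qpa":18,"qyz":5},"v":23}
After op 17 (replace /v 66): {"oi":1,"shp":{"b":87,"qpa":18,"qyz":5},"v":66}
After op 18 (replace /shp/b 77): {"oi":1,"shp":{"b":77,"qpa":18,"qyz":5},"v":66}
After op 19 (replace /shp/qyz 15): {"oi":1,"shp":{"b":77,"qpa":18,"qyz":15},"v":66}
After op 20 (replace /shp/qpa 36): {"oi":1,"shp":{"b":77,"qpa":36,"qyz":15},"v":66}
After op 21 (replace /oi 97): {"oi":97,"shp":{"b":77,"qpa":36,"qyz":15},"v":66}
After op 22 (add /shp/rok 58): {"oi":97,"shp":{"b":77,"qpa":36,"qyz":15,"rok":58},"v":66}
After op 23 (replace /shp/rok 15): {"oi":97,"shp":{"b":77,"qpa":36,"qyz":15,"rok":15},"v":66}
Size at the root: 3

Answer: 3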